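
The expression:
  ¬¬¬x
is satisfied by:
  {x: False}


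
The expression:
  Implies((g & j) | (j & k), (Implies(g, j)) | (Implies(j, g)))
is always true.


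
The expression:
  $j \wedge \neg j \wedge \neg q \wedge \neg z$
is never true.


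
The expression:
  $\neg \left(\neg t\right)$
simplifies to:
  $t$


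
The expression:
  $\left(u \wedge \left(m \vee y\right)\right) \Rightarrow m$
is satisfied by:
  {m: True, u: False, y: False}
  {u: False, y: False, m: False}
  {y: True, m: True, u: False}
  {y: True, u: False, m: False}
  {m: True, u: True, y: False}
  {u: True, m: False, y: False}
  {y: True, u: True, m: True}


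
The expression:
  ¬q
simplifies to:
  ¬q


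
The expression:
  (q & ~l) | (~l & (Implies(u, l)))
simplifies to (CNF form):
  ~l & (q | ~u)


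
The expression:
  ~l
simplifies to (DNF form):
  ~l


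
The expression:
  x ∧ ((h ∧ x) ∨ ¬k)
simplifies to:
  x ∧ (h ∨ ¬k)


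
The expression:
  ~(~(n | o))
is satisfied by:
  {n: True, o: True}
  {n: True, o: False}
  {o: True, n: False}


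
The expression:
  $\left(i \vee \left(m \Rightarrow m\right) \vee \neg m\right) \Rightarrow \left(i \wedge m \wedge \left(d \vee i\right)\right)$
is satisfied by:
  {m: True, i: True}


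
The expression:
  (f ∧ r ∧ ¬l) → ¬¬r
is always true.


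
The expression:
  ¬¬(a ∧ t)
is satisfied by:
  {t: True, a: True}


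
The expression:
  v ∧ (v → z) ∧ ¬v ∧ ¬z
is never true.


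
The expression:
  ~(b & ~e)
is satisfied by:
  {e: True, b: False}
  {b: False, e: False}
  {b: True, e: True}


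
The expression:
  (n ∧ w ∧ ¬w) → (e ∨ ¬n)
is always true.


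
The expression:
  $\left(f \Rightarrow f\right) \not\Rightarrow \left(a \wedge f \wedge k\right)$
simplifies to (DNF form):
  $\neg a \vee \neg f \vee \neg k$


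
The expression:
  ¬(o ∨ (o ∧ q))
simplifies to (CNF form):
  ¬o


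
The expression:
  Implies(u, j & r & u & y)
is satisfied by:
  {y: True, j: True, r: True, u: False}
  {y: True, j: True, r: False, u: False}
  {y: True, r: True, j: False, u: False}
  {y: True, r: False, j: False, u: False}
  {j: True, r: True, y: False, u: False}
  {j: True, y: False, r: False, u: False}
  {j: False, r: True, y: False, u: False}
  {j: False, y: False, r: False, u: False}
  {y: True, u: True, j: True, r: True}


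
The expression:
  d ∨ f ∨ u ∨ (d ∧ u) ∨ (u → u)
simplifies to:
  True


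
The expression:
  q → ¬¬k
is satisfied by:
  {k: True, q: False}
  {q: False, k: False}
  {q: True, k: True}


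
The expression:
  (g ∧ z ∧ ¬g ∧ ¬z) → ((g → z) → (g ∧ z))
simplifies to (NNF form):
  True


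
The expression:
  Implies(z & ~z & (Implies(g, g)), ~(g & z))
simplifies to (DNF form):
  True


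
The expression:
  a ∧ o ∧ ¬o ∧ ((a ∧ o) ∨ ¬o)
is never true.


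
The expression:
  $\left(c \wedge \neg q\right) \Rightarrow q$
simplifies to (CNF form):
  $q \vee \neg c$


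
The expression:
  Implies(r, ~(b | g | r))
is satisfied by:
  {r: False}


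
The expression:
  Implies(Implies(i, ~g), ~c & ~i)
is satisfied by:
  {g: True, c: False, i: False}
  {g: False, c: False, i: False}
  {i: True, g: True, c: False}
  {i: True, c: True, g: True}


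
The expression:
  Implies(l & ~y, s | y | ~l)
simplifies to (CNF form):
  s | y | ~l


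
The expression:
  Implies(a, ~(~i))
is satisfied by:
  {i: True, a: False}
  {a: False, i: False}
  {a: True, i: True}


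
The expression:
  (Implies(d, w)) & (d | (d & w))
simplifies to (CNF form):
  d & w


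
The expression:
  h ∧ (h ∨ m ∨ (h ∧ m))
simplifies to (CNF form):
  h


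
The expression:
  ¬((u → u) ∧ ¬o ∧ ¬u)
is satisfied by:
  {o: True, u: True}
  {o: True, u: False}
  {u: True, o: False}


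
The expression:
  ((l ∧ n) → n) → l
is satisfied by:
  {l: True}


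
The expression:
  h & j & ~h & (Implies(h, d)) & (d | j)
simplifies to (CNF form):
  False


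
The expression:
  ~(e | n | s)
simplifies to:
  ~e & ~n & ~s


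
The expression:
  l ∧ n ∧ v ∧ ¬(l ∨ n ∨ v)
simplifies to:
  False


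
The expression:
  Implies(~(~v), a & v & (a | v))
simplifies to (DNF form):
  a | ~v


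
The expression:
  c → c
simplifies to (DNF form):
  True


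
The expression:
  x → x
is always true.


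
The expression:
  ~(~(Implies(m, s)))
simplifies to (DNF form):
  s | ~m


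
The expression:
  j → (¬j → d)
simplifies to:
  True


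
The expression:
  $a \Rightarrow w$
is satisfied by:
  {w: True, a: False}
  {a: False, w: False}
  {a: True, w: True}


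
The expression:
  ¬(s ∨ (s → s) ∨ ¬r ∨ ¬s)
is never true.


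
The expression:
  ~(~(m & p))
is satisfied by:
  {m: True, p: True}


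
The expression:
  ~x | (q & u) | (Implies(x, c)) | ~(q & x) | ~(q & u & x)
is always true.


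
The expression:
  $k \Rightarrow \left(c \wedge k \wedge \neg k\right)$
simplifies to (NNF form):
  $\neg k$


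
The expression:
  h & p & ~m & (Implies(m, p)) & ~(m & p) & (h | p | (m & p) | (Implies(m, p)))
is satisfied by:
  {p: True, h: True, m: False}


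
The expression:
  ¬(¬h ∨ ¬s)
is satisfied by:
  {h: True, s: True}


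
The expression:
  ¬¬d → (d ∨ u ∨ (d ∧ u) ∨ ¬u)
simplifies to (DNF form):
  True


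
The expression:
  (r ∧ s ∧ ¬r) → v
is always true.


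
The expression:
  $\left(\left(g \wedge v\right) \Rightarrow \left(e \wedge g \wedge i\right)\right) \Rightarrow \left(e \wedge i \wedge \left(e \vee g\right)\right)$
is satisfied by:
  {v: True, e: True, i: True, g: True}
  {v: True, e: True, i: True, g: False}
  {v: True, e: True, g: True, i: False}
  {v: True, i: True, g: True, e: False}
  {v: True, i: False, g: True, e: False}
  {e: True, i: True, g: True, v: False}
  {e: True, i: True, g: False, v: False}


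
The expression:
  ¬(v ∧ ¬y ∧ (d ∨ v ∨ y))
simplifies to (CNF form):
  y ∨ ¬v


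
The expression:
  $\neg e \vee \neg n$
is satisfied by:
  {e: False, n: False}
  {n: True, e: False}
  {e: True, n: False}


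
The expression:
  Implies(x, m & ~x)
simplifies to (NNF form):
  ~x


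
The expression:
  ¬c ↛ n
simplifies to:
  n ∨ ¬c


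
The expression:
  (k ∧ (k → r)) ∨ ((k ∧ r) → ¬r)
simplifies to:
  True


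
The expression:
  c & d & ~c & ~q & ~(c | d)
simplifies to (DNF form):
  False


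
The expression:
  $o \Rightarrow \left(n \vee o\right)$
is always true.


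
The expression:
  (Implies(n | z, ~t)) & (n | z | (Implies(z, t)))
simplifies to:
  ~t | (~n & ~z)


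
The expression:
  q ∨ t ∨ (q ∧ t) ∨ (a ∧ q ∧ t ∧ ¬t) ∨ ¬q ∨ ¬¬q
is always true.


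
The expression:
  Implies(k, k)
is always true.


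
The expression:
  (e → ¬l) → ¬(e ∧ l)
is always true.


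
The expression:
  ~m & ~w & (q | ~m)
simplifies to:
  ~m & ~w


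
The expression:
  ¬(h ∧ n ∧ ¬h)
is always true.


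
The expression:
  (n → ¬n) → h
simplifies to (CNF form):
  h ∨ n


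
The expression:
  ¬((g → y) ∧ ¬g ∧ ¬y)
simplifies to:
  g ∨ y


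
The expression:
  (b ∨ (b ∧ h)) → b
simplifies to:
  True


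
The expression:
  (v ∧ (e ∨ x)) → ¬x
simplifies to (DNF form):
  ¬v ∨ ¬x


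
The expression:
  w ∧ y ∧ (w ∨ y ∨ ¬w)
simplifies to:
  w ∧ y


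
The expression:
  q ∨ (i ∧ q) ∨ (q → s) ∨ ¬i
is always true.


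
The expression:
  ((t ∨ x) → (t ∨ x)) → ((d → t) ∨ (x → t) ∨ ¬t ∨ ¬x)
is always true.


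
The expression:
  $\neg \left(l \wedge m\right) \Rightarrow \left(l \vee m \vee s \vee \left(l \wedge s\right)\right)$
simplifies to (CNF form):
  $l \vee m \vee s$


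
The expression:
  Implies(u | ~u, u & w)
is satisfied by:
  {u: True, w: True}


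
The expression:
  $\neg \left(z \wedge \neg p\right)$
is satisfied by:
  {p: True, z: False}
  {z: False, p: False}
  {z: True, p: True}


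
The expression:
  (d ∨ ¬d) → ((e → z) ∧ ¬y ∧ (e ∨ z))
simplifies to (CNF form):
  z ∧ ¬y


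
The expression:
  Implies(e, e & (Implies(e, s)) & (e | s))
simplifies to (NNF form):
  s | ~e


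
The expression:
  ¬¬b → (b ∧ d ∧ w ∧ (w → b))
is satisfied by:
  {d: True, w: True, b: False}
  {d: True, w: False, b: False}
  {w: True, d: False, b: False}
  {d: False, w: False, b: False}
  {b: True, d: True, w: True}


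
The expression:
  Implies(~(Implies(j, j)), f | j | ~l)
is always true.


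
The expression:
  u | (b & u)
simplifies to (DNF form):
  u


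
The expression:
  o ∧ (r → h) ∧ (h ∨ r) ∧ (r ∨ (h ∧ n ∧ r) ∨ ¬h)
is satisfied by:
  {r: True, h: True, o: True}


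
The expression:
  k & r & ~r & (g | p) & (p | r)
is never true.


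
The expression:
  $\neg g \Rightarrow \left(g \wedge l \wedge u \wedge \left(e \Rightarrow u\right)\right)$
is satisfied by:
  {g: True}


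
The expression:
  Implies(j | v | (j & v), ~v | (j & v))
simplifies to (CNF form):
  j | ~v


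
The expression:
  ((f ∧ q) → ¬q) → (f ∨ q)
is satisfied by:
  {q: True, f: True}
  {q: True, f: False}
  {f: True, q: False}


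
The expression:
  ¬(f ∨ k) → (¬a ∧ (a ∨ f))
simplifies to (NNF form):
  f ∨ k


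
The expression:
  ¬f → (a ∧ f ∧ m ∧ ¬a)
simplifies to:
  f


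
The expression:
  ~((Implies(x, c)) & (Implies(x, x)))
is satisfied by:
  {x: True, c: False}


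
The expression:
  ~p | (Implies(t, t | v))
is always true.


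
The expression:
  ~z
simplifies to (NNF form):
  ~z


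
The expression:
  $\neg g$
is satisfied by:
  {g: False}


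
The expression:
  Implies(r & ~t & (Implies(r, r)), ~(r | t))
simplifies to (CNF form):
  t | ~r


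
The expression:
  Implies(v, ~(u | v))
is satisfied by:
  {v: False}


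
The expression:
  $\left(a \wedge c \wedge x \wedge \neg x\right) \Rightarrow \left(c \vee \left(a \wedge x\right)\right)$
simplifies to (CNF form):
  $\text{True}$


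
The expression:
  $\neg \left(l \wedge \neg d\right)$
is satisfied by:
  {d: True, l: False}
  {l: False, d: False}
  {l: True, d: True}


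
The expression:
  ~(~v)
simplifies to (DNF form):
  v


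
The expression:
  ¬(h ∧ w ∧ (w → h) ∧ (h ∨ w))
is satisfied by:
  {w: False, h: False}
  {h: True, w: False}
  {w: True, h: False}


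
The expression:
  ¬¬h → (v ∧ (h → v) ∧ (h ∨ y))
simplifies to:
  v ∨ ¬h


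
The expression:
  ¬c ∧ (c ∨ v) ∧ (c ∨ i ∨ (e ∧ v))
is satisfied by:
  {i: True, e: True, v: True, c: False}
  {i: True, v: True, e: False, c: False}
  {e: True, v: True, i: False, c: False}


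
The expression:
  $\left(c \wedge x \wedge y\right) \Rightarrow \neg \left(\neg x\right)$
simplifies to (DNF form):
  $\text{True}$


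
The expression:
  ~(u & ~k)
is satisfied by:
  {k: True, u: False}
  {u: False, k: False}
  {u: True, k: True}


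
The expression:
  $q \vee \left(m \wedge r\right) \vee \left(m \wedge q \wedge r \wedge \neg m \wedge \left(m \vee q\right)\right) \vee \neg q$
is always true.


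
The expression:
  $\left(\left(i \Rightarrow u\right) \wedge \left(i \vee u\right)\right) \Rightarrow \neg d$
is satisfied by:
  {u: False, d: False}
  {d: True, u: False}
  {u: True, d: False}


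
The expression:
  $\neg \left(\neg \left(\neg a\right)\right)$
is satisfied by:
  {a: False}


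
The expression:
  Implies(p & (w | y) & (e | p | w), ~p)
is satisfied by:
  {w: False, p: False, y: False}
  {y: True, w: False, p: False}
  {w: True, y: False, p: False}
  {y: True, w: True, p: False}
  {p: True, y: False, w: False}


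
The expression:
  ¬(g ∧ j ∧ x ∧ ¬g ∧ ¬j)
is always true.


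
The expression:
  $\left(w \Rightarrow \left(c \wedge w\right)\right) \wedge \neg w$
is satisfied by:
  {w: False}


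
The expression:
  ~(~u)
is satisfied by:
  {u: True}


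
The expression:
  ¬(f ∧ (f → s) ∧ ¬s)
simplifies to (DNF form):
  True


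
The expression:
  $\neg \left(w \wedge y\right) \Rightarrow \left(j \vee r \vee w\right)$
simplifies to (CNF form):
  $j \vee r \vee w$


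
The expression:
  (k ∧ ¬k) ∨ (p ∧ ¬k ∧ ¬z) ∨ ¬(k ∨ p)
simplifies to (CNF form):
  ¬k ∧ (¬p ∨ ¬z)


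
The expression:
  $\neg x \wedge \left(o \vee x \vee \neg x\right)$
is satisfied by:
  {x: False}


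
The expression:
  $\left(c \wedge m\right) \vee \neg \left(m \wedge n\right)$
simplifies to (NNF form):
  $c \vee \neg m \vee \neg n$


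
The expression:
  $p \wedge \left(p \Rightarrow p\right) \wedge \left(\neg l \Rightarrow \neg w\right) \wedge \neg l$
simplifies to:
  $p \wedge \neg l \wedge \neg w$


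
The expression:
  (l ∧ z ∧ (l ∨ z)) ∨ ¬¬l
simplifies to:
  l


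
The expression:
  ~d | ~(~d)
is always true.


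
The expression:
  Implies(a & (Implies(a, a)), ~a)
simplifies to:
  ~a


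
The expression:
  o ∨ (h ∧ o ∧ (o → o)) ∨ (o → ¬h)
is always true.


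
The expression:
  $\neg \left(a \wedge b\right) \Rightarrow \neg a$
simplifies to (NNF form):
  $b \vee \neg a$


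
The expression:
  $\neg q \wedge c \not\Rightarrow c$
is never true.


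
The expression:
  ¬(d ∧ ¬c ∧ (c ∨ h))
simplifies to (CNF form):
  c ∨ ¬d ∨ ¬h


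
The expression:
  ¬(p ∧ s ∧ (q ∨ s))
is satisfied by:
  {s: False, p: False}
  {p: True, s: False}
  {s: True, p: False}


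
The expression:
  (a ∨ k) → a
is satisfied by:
  {a: True, k: False}
  {k: False, a: False}
  {k: True, a: True}


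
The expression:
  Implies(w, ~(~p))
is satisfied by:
  {p: True, w: False}
  {w: False, p: False}
  {w: True, p: True}


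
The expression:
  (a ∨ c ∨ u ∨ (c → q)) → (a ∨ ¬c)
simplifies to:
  a ∨ ¬c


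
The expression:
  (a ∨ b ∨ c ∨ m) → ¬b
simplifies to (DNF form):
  ¬b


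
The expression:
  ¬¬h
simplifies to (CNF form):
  h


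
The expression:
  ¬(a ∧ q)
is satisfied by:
  {q: False, a: False}
  {a: True, q: False}
  {q: True, a: False}


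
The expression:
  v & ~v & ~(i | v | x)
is never true.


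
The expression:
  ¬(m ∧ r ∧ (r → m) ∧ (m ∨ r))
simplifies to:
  ¬m ∨ ¬r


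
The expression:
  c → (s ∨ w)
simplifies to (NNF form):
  s ∨ w ∨ ¬c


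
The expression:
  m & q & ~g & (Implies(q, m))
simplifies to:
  m & q & ~g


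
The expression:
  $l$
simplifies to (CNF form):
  $l$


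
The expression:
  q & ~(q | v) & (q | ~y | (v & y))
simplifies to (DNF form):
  False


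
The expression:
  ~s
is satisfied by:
  {s: False}


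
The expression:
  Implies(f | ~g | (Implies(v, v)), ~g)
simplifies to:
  ~g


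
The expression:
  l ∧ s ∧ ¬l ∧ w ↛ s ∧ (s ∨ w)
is never true.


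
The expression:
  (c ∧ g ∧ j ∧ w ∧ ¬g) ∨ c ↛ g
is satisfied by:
  {c: True, g: False}


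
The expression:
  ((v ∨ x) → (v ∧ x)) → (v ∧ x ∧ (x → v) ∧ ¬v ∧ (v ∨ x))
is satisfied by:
  {x: True, v: False}
  {v: True, x: False}


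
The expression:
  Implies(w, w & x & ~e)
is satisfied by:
  {x: True, e: False, w: False}
  {e: False, w: False, x: False}
  {x: True, e: True, w: False}
  {e: True, x: False, w: False}
  {w: True, x: True, e: False}


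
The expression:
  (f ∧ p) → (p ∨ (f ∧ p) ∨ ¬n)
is always true.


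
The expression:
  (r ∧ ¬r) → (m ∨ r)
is always true.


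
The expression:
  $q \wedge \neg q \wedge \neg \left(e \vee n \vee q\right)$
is never true.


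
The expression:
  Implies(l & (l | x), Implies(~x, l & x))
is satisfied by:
  {x: True, l: False}
  {l: False, x: False}
  {l: True, x: True}


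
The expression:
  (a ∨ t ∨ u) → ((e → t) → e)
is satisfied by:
  {e: True, t: False, a: False, u: False}
  {e: True, u: True, t: False, a: False}
  {e: True, a: True, t: False, u: False}
  {e: True, u: True, a: True, t: False}
  {e: True, t: True, a: False, u: False}
  {e: True, u: True, t: True, a: False}
  {e: True, a: True, t: True, u: False}
  {e: True, u: True, a: True, t: True}
  {u: False, t: False, a: False, e: False}


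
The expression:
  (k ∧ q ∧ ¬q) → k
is always true.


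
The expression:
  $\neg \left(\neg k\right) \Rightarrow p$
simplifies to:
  $p \vee \neg k$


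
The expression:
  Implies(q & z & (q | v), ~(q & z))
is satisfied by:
  {q: False, z: False}
  {z: True, q: False}
  {q: True, z: False}


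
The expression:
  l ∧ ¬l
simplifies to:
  False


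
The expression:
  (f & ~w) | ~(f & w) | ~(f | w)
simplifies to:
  ~f | ~w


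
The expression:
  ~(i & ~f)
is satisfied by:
  {f: True, i: False}
  {i: False, f: False}
  {i: True, f: True}


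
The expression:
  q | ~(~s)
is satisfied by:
  {q: True, s: True}
  {q: True, s: False}
  {s: True, q: False}


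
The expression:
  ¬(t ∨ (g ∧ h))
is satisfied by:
  {t: False, h: False, g: False}
  {g: True, t: False, h: False}
  {h: True, t: False, g: False}


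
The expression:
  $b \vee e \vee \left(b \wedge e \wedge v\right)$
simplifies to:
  $b \vee e$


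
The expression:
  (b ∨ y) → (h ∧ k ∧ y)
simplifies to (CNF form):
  (h ∨ ¬y) ∧ (k ∨ ¬y) ∧ (y ∨ ¬b)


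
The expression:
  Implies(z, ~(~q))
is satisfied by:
  {q: True, z: False}
  {z: False, q: False}
  {z: True, q: True}


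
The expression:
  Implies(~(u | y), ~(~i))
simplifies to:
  i | u | y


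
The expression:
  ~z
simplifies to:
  ~z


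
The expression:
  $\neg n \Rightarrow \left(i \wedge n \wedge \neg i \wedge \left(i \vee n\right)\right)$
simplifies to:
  $n$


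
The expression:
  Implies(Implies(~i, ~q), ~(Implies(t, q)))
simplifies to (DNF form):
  (q & ~i) | (t & ~q)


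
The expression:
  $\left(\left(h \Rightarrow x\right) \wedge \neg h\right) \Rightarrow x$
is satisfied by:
  {x: True, h: True}
  {x: True, h: False}
  {h: True, x: False}


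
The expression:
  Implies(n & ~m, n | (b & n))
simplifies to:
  True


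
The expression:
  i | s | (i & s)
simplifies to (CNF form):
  i | s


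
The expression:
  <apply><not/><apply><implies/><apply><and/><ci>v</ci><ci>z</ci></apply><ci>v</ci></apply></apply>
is never true.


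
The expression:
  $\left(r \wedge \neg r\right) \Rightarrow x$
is always true.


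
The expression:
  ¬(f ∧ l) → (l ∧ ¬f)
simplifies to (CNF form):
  l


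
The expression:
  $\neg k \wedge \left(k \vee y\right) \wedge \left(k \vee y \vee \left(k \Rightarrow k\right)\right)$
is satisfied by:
  {y: True, k: False}


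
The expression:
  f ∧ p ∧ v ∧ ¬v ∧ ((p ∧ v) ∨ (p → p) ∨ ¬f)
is never true.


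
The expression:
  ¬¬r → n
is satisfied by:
  {n: True, r: False}
  {r: False, n: False}
  {r: True, n: True}


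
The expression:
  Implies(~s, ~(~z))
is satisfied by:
  {z: True, s: True}
  {z: True, s: False}
  {s: True, z: False}


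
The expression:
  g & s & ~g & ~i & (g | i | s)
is never true.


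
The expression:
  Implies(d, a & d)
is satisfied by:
  {a: True, d: False}
  {d: False, a: False}
  {d: True, a: True}


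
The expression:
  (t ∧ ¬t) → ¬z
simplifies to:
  True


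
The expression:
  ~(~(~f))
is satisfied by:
  {f: False}


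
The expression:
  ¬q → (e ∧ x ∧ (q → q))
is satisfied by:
  {q: True, e: True, x: True}
  {q: True, e: True, x: False}
  {q: True, x: True, e: False}
  {q: True, x: False, e: False}
  {e: True, x: True, q: False}


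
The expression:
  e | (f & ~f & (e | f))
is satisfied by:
  {e: True}


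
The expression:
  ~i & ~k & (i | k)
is never true.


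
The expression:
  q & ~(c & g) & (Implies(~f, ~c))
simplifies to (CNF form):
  q & (f | ~c) & (~c | ~g)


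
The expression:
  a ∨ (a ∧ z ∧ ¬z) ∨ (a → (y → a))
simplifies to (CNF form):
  True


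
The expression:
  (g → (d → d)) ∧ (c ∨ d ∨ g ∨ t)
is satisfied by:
  {d: True, t: True, c: True, g: True}
  {d: True, t: True, c: True, g: False}
  {d: True, t: True, g: True, c: False}
  {d: True, t: True, g: False, c: False}
  {d: True, c: True, g: True, t: False}
  {d: True, c: True, g: False, t: False}
  {d: True, c: False, g: True, t: False}
  {d: True, c: False, g: False, t: False}
  {t: True, c: True, g: True, d: False}
  {t: True, c: True, g: False, d: False}
  {t: True, g: True, c: False, d: False}
  {t: True, g: False, c: False, d: False}
  {c: True, g: True, t: False, d: False}
  {c: True, t: False, g: False, d: False}
  {g: True, t: False, c: False, d: False}


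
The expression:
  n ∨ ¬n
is always true.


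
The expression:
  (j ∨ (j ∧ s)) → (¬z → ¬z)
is always true.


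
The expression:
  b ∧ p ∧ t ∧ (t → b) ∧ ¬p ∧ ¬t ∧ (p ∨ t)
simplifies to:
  False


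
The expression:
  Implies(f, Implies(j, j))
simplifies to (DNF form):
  True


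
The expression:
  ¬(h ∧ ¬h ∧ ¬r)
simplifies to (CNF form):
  True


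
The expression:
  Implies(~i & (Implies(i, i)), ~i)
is always true.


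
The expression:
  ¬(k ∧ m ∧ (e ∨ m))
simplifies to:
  ¬k ∨ ¬m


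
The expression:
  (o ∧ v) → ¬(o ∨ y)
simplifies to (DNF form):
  ¬o ∨ ¬v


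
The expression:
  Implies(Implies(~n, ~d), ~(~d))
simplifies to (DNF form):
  d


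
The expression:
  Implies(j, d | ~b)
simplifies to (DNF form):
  d | ~b | ~j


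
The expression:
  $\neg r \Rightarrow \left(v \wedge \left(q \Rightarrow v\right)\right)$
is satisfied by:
  {r: True, v: True}
  {r: True, v: False}
  {v: True, r: False}


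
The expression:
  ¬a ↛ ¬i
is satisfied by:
  {i: True, a: False}


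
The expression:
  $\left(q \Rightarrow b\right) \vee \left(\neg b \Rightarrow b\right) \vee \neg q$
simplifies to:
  $b \vee \neg q$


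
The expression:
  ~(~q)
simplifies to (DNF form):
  q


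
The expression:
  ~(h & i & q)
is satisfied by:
  {h: False, q: False, i: False}
  {i: True, h: False, q: False}
  {q: True, h: False, i: False}
  {i: True, q: True, h: False}
  {h: True, i: False, q: False}
  {i: True, h: True, q: False}
  {q: True, h: True, i: False}


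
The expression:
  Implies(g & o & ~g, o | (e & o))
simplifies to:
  True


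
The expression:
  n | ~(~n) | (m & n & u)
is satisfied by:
  {n: True}


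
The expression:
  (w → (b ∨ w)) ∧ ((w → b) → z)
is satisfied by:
  {z: True, w: True, b: False}
  {z: True, b: False, w: False}
  {z: True, w: True, b: True}
  {z: True, b: True, w: False}
  {w: True, b: False, z: False}


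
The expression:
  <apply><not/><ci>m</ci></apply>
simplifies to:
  <apply><not/><ci>m</ci></apply>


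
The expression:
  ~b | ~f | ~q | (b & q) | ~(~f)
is always true.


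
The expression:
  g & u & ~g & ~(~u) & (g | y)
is never true.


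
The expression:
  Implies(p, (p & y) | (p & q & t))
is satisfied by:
  {y: True, t: True, q: True, p: False}
  {y: True, t: True, q: False, p: False}
  {y: True, q: True, p: False, t: False}
  {y: True, q: False, p: False, t: False}
  {t: True, q: True, p: False, y: False}
  {t: True, q: False, p: False, y: False}
  {q: True, t: False, p: False, y: False}
  {q: False, t: False, p: False, y: False}
  {y: True, t: True, p: True, q: True}
  {y: True, t: True, p: True, q: False}
  {y: True, p: True, q: True, t: False}
  {y: True, p: True, q: False, t: False}
  {t: True, p: True, q: True, y: False}


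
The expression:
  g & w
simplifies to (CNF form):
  g & w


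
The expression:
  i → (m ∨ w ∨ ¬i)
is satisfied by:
  {m: True, w: True, i: False}
  {m: True, w: False, i: False}
  {w: True, m: False, i: False}
  {m: False, w: False, i: False}
  {i: True, m: True, w: True}
  {i: True, m: True, w: False}
  {i: True, w: True, m: False}


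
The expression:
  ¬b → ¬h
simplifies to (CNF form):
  b ∨ ¬h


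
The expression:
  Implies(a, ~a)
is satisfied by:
  {a: False}


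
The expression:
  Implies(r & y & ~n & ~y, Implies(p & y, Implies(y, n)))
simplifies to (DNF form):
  True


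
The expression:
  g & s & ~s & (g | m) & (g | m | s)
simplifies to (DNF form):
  False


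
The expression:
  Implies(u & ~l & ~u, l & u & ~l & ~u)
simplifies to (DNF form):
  True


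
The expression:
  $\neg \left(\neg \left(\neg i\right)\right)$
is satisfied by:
  {i: False}


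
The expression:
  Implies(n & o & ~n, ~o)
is always true.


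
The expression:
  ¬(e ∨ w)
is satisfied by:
  {e: False, w: False}


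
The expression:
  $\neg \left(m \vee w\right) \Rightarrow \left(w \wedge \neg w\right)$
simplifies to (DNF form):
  $m \vee w$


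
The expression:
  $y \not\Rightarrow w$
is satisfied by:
  {y: True, w: False}


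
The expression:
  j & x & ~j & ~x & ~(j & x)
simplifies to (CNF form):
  False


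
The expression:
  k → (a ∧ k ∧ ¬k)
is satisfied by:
  {k: False}


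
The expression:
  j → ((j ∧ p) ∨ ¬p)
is always true.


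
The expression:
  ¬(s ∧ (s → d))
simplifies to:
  ¬d ∨ ¬s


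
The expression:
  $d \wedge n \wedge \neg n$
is never true.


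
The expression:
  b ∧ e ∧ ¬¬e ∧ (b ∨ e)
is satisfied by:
  {e: True, b: True}


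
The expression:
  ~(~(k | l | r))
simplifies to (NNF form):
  k | l | r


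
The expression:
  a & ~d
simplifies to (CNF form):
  a & ~d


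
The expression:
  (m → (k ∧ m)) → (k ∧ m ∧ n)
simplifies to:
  m ∧ (n ∨ ¬k)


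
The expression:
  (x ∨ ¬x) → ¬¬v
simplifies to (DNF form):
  v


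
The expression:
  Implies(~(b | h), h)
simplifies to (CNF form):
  b | h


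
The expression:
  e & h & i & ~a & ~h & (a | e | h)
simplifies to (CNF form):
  False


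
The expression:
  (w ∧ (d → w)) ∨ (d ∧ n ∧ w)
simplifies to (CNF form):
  w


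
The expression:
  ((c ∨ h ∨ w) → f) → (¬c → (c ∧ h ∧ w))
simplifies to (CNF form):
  (c ∨ ¬f) ∧ (c ∨ h ∨ w) ∧ (c ∨ h ∨ ¬f) ∧ (c ∨ w ∨ ¬f)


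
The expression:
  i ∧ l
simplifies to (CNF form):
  i ∧ l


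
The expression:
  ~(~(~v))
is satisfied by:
  {v: False}


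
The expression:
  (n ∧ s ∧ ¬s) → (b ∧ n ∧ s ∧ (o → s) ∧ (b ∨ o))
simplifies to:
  True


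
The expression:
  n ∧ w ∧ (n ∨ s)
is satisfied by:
  {w: True, n: True}


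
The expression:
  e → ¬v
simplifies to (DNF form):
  ¬e ∨ ¬v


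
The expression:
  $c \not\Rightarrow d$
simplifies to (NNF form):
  $c \wedge \neg d$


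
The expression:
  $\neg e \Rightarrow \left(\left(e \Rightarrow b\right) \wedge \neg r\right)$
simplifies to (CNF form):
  $e \vee \neg r$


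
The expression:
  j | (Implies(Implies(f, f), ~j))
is always true.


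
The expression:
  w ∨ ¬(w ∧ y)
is always true.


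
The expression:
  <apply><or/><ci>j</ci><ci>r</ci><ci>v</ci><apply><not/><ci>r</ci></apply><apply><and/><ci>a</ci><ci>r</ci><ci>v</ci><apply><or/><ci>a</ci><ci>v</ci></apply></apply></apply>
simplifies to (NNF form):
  <true/>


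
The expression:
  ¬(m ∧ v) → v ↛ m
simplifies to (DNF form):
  v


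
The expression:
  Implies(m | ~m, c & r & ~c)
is never true.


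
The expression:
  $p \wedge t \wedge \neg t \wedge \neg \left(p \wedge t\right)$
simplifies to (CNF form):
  $\text{False}$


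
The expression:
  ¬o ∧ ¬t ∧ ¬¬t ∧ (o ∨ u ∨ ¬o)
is never true.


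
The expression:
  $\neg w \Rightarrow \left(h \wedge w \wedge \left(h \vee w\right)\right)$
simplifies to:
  $w$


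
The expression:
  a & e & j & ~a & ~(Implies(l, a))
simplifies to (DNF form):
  False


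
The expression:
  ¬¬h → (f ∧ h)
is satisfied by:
  {f: True, h: False}
  {h: False, f: False}
  {h: True, f: True}


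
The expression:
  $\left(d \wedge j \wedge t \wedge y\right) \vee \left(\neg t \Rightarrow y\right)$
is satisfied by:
  {y: True, t: True}
  {y: True, t: False}
  {t: True, y: False}


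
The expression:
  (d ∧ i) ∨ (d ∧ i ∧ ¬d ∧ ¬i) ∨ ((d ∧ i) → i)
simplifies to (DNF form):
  True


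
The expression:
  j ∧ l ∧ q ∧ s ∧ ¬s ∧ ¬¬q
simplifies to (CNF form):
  False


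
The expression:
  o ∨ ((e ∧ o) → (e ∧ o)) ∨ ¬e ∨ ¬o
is always true.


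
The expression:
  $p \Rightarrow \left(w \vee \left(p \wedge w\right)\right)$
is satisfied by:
  {w: True, p: False}
  {p: False, w: False}
  {p: True, w: True}


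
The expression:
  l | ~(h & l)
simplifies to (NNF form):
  True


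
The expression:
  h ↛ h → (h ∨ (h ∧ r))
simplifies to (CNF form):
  True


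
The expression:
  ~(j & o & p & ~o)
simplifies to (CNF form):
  True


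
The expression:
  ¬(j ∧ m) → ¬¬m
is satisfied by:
  {m: True}


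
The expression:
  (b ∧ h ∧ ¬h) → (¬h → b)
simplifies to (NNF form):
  True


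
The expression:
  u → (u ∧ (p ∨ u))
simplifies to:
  True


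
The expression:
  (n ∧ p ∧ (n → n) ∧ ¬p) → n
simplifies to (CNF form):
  True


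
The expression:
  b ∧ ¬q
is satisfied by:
  {b: True, q: False}


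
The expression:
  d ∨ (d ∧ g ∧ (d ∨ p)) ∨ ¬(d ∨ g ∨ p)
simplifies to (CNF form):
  (d ∨ ¬g) ∧ (d ∨ ¬p)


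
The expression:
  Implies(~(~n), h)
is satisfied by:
  {h: True, n: False}
  {n: False, h: False}
  {n: True, h: True}


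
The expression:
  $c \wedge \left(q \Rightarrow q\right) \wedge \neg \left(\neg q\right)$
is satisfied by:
  {c: True, q: True}


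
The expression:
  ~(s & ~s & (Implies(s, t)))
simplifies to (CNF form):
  True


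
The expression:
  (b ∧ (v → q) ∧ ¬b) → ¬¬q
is always true.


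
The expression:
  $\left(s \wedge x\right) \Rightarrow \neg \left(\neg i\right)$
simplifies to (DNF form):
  $i \vee \neg s \vee \neg x$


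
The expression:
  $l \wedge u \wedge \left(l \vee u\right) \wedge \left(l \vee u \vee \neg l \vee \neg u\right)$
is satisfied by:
  {u: True, l: True}


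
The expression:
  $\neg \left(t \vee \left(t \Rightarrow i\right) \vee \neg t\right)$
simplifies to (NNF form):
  $\text{False}$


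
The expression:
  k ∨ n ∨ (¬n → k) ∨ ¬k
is always true.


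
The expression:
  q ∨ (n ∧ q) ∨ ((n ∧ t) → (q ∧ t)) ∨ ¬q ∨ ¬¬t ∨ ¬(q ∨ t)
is always true.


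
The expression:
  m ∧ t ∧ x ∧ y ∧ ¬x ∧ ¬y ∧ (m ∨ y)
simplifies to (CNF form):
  False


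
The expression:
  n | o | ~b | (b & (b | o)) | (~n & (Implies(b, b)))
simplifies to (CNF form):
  True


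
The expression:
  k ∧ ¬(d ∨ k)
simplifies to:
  False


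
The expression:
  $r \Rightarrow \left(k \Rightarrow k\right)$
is always true.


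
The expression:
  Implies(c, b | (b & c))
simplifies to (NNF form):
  b | ~c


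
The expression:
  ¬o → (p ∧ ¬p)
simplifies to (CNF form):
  o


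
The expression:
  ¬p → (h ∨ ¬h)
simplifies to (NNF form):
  True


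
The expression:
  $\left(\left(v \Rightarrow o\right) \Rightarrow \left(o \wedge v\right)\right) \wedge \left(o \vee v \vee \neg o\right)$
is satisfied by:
  {v: True}


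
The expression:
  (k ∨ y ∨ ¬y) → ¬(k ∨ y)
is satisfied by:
  {y: False, k: False}


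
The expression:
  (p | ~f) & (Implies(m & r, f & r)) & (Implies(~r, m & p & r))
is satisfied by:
  {p: True, r: True, m: False, f: False}
  {r: True, p: False, m: False, f: False}
  {f: True, p: True, r: True, m: False}
  {f: True, r: True, m: True, p: True}


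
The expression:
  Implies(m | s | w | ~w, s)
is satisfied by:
  {s: True}


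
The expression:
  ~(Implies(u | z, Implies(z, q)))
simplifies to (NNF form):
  z & ~q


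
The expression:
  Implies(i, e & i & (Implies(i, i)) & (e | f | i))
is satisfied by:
  {e: True, i: False}
  {i: False, e: False}
  {i: True, e: True}


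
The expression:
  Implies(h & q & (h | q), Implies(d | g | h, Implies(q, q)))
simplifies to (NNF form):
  True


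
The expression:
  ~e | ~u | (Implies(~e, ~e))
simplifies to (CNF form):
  True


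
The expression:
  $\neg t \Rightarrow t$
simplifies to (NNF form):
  $t$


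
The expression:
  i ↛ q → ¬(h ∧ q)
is always true.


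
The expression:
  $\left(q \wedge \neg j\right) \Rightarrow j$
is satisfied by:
  {j: True, q: False}
  {q: False, j: False}
  {q: True, j: True}


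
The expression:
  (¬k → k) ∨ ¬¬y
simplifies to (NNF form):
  k ∨ y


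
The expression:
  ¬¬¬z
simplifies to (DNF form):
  ¬z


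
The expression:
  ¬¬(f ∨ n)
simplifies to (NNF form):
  f ∨ n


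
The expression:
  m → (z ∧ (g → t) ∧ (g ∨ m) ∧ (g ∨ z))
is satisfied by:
  {t: True, z: True, g: False, m: False}
  {z: True, t: False, g: False, m: False}
  {t: True, g: True, z: True, m: False}
  {g: True, z: True, t: False, m: False}
  {t: True, z: False, g: False, m: False}
  {t: False, z: False, g: False, m: False}
  {t: True, g: True, z: False, m: False}
  {g: True, t: False, z: False, m: False}
  {m: True, t: True, z: True, g: False}
  {m: True, z: True, t: False, g: False}
  {t: True, m: True, g: True, z: True}


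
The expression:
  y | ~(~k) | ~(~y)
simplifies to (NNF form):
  k | y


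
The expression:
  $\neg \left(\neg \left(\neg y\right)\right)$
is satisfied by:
  {y: False}


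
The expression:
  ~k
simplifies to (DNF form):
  ~k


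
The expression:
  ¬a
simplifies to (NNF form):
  ¬a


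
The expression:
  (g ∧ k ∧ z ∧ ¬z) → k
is always true.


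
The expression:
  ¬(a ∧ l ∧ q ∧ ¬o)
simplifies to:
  o ∨ ¬a ∨ ¬l ∨ ¬q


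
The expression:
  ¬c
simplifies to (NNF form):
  ¬c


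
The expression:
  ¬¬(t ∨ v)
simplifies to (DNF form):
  t ∨ v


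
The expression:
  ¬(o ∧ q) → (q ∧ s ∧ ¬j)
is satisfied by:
  {o: True, s: True, q: True, j: False}
  {o: True, q: True, s: False, j: False}
  {j: True, o: True, s: True, q: True}
  {j: True, o: True, q: True, s: False}
  {s: True, q: True, j: False, o: False}


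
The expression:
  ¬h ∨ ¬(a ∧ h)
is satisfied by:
  {h: False, a: False}
  {a: True, h: False}
  {h: True, a: False}


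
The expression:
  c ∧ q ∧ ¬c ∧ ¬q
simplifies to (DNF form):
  False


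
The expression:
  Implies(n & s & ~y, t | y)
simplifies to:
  t | y | ~n | ~s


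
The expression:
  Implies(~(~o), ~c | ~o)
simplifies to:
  ~c | ~o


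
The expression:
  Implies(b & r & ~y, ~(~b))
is always true.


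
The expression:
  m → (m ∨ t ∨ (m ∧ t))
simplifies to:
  True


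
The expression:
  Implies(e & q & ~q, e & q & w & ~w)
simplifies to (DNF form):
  True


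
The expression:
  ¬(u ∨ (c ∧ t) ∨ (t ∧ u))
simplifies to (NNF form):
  ¬u ∧ (¬c ∨ ¬t)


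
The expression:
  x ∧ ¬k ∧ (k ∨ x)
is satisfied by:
  {x: True, k: False}


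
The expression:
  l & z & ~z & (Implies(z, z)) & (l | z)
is never true.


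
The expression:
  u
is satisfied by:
  {u: True}


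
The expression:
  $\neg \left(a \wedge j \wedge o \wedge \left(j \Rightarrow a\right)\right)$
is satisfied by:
  {o: False, a: False, j: False}
  {j: True, o: False, a: False}
  {a: True, o: False, j: False}
  {j: True, a: True, o: False}
  {o: True, j: False, a: False}
  {j: True, o: True, a: False}
  {a: True, o: True, j: False}


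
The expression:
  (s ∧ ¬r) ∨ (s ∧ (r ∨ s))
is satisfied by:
  {s: True}


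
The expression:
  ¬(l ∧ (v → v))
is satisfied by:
  {l: False}


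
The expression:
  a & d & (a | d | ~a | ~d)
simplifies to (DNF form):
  a & d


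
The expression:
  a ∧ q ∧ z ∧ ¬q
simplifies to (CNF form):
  False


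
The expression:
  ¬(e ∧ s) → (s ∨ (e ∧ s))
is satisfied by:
  {s: True}


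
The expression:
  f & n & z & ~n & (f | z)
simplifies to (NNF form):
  False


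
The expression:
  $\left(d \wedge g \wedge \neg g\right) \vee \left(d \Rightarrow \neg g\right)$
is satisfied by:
  {g: False, d: False}
  {d: True, g: False}
  {g: True, d: False}


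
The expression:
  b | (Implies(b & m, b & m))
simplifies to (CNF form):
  True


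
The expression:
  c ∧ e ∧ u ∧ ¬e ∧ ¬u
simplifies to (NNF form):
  False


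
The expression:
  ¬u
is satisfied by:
  {u: False}


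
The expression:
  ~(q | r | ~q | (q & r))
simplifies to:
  False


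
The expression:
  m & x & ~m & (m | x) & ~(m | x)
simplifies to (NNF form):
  False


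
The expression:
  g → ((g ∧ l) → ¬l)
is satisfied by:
  {l: False, g: False}
  {g: True, l: False}
  {l: True, g: False}


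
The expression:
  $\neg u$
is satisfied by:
  {u: False}


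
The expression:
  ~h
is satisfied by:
  {h: False}


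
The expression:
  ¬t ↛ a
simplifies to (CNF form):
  a ∨ ¬t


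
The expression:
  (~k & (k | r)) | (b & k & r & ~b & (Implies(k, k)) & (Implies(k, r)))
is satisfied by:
  {r: True, k: False}


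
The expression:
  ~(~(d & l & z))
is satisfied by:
  {z: True, d: True, l: True}


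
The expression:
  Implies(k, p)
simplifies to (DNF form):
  p | ~k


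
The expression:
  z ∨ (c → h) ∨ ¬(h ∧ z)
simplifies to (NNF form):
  True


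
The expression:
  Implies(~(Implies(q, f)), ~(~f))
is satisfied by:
  {f: True, q: False}
  {q: False, f: False}
  {q: True, f: True}


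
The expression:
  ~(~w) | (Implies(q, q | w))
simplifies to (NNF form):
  True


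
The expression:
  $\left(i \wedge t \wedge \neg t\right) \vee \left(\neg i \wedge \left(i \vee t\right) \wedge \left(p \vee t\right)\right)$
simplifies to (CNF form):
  $t \wedge \neg i$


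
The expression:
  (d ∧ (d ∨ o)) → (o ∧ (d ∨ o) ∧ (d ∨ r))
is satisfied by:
  {o: True, d: False}
  {d: False, o: False}
  {d: True, o: True}


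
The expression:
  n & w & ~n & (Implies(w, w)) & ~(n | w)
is never true.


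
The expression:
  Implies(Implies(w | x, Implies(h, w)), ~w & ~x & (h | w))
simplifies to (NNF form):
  h & ~w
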